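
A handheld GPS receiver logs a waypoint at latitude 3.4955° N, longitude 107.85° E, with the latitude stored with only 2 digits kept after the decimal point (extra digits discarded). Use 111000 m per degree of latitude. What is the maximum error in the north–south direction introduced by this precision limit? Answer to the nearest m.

Truncating at 2 decimal places can drop up to a full unit in the last place, so the latitude may be off by as much as 0.01°.
North–south distance: 0.01° × 111000 m/° = 1110 m.

1110 m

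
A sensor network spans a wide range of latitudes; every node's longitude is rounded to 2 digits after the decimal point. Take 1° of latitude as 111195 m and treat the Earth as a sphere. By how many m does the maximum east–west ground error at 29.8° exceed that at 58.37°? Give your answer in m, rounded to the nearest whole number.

Rounding to 2 decimal places leaves the longitude within ±0.005° of the true value.
Error at 29.8° = 0.005° × 111195 × cos 29.8° ≈ 555.98 × 0.8678 = 482.46 m.
Error at 58.37° = 0.005° × 111195 × cos 58.37° ≈ 555.98 × 0.5244 = 291.57 m.
So the lower-latitude error exceeds the higher by 482.46 − 291.57 = 190.88 m.

191 m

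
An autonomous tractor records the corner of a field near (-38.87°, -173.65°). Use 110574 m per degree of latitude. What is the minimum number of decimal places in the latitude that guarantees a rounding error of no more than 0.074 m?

6 decimal places

One degree of latitude covers 110574 m.
With N decimal places the half-ulp bound is 0.5·10⁻ᴺ°, or 0.5·10⁻ᴺ × 110574 m on the ground.
Setting 55287 × 10⁻ᴺ ≤ 0.074 gives 10ᴺ ≥ 7.471e+05, i.e. N ≥ 5.87.
At 5 places the error can reach 0.553 m, but 6 places keeps it to 0.0553 m.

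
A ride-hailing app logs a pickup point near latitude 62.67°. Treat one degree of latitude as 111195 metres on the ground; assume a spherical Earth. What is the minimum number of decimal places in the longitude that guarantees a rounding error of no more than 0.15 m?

At 62.67° one degree of longitude covers 111195 × cos 62.67° ≈ 111195 × 0.4591 ≈ 51051.3 m.
N decimal places → at most half a unit in the last place, 0.5 × 10⁻ᴺ° = 51051.3/2 × 10⁻ᴺ m.
Need 0.5 × 51051.3 × 10⁻ᴺ ≤ 0.15 → 10⁻ᴺ ≤ 5.876e-06, so N ≥ 5.23.
At 5 places the error can reach 0.255 m, but 6 places keeps it to 0.0255 m.

6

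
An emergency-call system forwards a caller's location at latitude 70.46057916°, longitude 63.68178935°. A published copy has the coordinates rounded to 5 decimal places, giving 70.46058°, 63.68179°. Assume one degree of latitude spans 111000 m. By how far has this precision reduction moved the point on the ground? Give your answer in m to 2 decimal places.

Δlat = 70.46057916 − 70.46058 = -0.00000084°; Δlon = 63.68178935 − 63.68179 = -0.00000065°.
North–south shift: -0.00000084 × 111000 = -0.09324 m.
E–W at 70.4606°: -0.00000065° × 111000 × cos 70.4606° = -0.00000065 × 111000 × 0.3345 ≈ -0.024131 m.
Distance: √(0.09324² + 0.024131²) ≈ 0.096312 m.

0.10 m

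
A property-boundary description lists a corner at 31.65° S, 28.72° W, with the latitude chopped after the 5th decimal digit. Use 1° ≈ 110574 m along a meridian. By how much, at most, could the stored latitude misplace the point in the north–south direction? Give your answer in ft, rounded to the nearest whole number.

Truncating at 5 decimal places can drop up to a full unit in the last place, so the latitude may be off by as much as 1e-05°.
Along the meridian that is 1e-05° × 110574 m/° = 1.10574 m.
In feet: 1.10574 m ÷ 0.3048 ≈ 3.6278 ft.

4 ft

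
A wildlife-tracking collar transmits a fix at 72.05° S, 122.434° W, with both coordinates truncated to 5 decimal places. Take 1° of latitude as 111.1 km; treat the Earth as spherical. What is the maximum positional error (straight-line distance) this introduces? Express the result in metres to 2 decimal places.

Truncating at 5 decimal places can drop up to a full unit in the last place, so each coordinate may be off by as much as 1e-05°.
N–S: 1e-05° × 111100 m/° = 1.111 m.
Longitude error → 1e-05 × 111100 × cos 72.05° = 1e-05 × 111100 × 0.3082 ≈ 0.342396 m.
Worst case both components are at the extreme and orthogonal: √(1.111² + 0.342396²) ≈ 1.16256 m.

1.16 metres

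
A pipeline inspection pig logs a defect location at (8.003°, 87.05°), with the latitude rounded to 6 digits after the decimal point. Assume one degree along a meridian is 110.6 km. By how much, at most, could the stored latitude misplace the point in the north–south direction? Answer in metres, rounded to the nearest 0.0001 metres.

Rounding to 6 decimal places leaves the latitude within ±5e-07° of the true value.
North–south distance: 5e-07° × 110600 m/° = 0.0553 m.

0.0553 metres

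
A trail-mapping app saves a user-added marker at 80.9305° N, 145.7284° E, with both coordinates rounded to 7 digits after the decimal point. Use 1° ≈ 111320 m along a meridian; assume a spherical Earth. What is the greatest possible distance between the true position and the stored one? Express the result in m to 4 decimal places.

0.0056 m

Rounding to 7 decimal places leaves each coordinate within ±5e-08° of the true value.
N–S: 5e-08° × 111320 m/° = 0.005566 m.
Longitude error → 5e-08 × 111320 × cos 80.9305° = 5e-08 × 111320 × 0.1576 ≈ 0.000877382 m.
Worst case both components are at the extreme and orthogonal: √(0.005566² + 0.000877382²) ≈ 0.00563473 m.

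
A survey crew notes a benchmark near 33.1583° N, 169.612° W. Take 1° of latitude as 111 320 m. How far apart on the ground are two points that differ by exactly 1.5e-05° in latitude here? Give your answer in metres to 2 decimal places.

Along a meridian 1.5e-05° is 1.5e-05 × 111320 = 1.6698 m.

1.67 metres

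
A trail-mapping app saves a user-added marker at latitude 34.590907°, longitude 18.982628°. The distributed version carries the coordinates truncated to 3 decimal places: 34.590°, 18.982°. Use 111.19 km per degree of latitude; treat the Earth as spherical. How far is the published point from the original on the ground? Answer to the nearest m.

Δlat = 34.590907 − 34.590 = +0.000907°; Δlon = 18.982628 − 18.982 = +0.000628°.
N–S: 0.000907° × 111190 m/° = 100.849 m.
E–W at 34.59°: 0.000628° × 111190 × cos 34.59° = 0.000628 × 111190 × 0.8232 ≈ 57.4843 m.
Hypotenuse of the two orthogonal shifts: √(100.849² + 57.4843²) = 116.082 m.

116 m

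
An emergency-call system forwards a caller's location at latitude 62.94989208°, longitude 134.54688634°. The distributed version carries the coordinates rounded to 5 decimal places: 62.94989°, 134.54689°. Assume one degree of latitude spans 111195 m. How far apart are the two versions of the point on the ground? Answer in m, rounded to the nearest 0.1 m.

0.3 m

Δlat = 62.94989208 − 62.94989 = +0.00000208°; Δlon = 134.54688634 − 134.54689 = -0.00000366°.
N–S: 0.00000208° × 111195 m/° = 0.231286 m.
East–west at this latitude: -0.00000366° × 111195 × cos 62.9499° ≈ -0.00000366 × 50568.1 = -0.185079 m.
Distance: √(0.231286² + 0.185079²) ≈ 0.296222 m.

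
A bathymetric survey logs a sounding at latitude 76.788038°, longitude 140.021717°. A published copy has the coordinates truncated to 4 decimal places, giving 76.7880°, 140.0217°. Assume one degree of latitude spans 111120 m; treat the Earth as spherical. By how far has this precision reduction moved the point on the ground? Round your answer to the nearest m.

Δlat = 76.788038 − 76.7880 = +0.000038°; Δlon = 140.021717 − 140.0217 = +0.000017°.
N–S: 0.000038° × 111120 m/° = 4.22256 m.
E–W at 76.788°: 0.000017° × 111120 × cos 76.788° = 0.000017 × 111120 × 0.2286 ≈ 0.431749 m.
Combined displacement = (4.22256² + 0.431749²)^½ ≈ 4.24458 m.

4 m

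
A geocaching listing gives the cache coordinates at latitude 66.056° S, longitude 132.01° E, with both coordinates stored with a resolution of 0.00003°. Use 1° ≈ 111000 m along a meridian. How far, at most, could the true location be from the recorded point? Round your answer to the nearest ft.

6 ft

With a 0.00003° grid the true value lies within half a step, ±0.00003°/2 = ±1.5e-05°, of the stored one.
North–south component: 1.5e-05° × 111000 = 1.665 m.
East–west component at 66.056°: 1.5e-05° × 111000 × cos 66.056° ≈ 1.5e-05 × 45048.6 ≈ 0.67573 m.
The two errors are perpendicular, so the maximum displacement is √(1.665² + 0.67573²) ≈ 1.7969 m.
In feet: 1.7969 m ÷ 0.3048 ≈ 5.8953 ft.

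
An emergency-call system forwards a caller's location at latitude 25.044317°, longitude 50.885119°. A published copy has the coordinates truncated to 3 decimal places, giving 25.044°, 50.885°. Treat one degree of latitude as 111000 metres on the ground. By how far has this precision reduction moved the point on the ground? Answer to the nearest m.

The latitude changed by +0.000317° and the longitude by +0.000119°.
North–south shift: 0.000317 × 111000 = 35.187 m.
East–west at this latitude: 0.000119° × 111000 × cos 25.044° ≈ 0.000119 × 100564 = 11.9671 m.
Combined displacement = (35.187² + 11.9671²)^½ ≈ 37.1663 m.

37 m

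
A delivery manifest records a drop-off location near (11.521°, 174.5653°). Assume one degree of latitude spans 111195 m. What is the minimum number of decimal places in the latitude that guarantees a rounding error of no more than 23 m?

One degree of latitude covers 111195 m.
Rounding to N decimal places gives at most 0.5 × 10⁻ᴺ degrees of error, i.e. 0.5 × 10⁻ᴺ × 111195 m.
Setting 55597.5 × 10⁻ᴺ ≤ 23 gives 10ᴺ ≥ 2417, i.e. N ≥ 3.38.
So 4 decimal places suffice (5.56 m); 3 would allow up to 55.6 m.

4 decimal places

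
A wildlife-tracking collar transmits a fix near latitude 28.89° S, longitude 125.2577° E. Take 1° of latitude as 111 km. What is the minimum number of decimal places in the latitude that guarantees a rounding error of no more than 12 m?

4 decimal places

One degree of latitude covers 111000 m.
N decimal places → at most half a unit in the last place, 0.5 × 10⁻ᴺ° = 111000/2 × 10⁻ᴺ m.
Need 0.5 × 111000 × 10⁻ᴺ ≤ 12 → 10⁻ᴺ ≤ 2.162e-04, so N ≥ 3.67.
At 3 places the error can reach 55.5 m, but 4 places keeps it to 5.55 m.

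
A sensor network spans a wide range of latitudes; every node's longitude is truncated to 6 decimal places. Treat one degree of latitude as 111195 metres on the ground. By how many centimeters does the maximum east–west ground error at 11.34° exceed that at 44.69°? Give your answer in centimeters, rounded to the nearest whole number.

Truncating at 6 decimal places can drop up to a full unit in the last place, so the longitude may be off by as much as 1e-06°.
At 11.34°: 1e-06° × 111195 × cos 11.34° = 1e-06 × 111195 × 0.9805 ≈ 0.10902 m.
At 44.69°: 1e-06° × 111195 × cos 44.69° = 1e-06 × 111195 × 0.7109 ≈ 0.079051 m.
So the lower-latitude error exceeds the higher by 0.10902 − 0.079051 = 0.029973 m.
That is 0.0299732 m = 2.9973 cm.

3 centimeters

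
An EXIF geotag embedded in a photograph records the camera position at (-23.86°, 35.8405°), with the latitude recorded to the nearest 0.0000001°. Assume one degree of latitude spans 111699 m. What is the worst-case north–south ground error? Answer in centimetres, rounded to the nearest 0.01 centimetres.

Rounding to 7 decimal places leaves the latitude within ±5e-08° of the true value.
So the N–S error is at most 5e-08 × 111699 = 0.00558495 m.
That is 0.00558495 m = 0.55849 cm.

0.56 centimetres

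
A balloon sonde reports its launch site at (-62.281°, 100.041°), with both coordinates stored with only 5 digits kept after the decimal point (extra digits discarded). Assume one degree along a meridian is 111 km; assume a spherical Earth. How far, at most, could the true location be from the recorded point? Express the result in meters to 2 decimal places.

1.22 meters

Truncating at 5 decimal places can drop up to a full unit in the last place, so each coordinate may be off by as much as 1e-05°.
Latitude error → 1e-05 × 111000 = 1.11 m along the meridian.
Longitude error → 1e-05 × 111000 × cos 62.281° = 1e-05 × 111000 × 0.4651 ≈ 0.516301 m.
Worst case both components are at the extreme and orthogonal: √(1.11² + 0.516301²) ≈ 1.2242 m.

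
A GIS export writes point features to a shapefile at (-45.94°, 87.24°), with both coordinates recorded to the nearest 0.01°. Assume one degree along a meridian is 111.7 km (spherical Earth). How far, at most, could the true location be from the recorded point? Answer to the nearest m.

Rounding to 2 decimal places leaves each coordinate within ±0.005° of the true value.
N–S: 0.005° × 111700 m/° = 558.5 m.
Longitude error → 0.005 × 111700 × cos 45.94° = 0.005 × 111700 × 0.6954 ≈ 388.387 m.
Combining orthogonally: (558.5² + 388.387²)^½ ≈ 680.27 m.

680 m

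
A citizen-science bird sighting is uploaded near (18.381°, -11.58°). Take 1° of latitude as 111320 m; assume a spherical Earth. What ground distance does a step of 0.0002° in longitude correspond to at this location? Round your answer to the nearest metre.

One degree of longitude here spans 111320 × cos 18.381° = 111320 × 0.9490 ≈ 105641 m; 0.0002° of that is 21.1281 m.

21 metres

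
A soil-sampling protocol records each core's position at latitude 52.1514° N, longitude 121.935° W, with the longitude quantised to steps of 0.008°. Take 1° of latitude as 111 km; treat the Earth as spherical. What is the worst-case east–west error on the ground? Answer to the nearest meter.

272 meters

With a 0.008° grid the true value lies within half a step, ±0.008°/2 = ±0.004°, of the stored one.
At latitude 52.1514° a degree of longitude spans 111000 m × cos 52.1514° = 111000 × 0.6136 ≈ 68107.1 m.
So at most 0.004° × 68107.1 ≈ 272.428 m east–west.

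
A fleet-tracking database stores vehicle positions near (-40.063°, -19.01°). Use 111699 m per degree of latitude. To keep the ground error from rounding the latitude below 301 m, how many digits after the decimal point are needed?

One degree of latitude covers 111699 m.
N decimal places → at most half a unit in the last place, 0.5 × 10⁻ᴺ° = 111699/2 × 10⁻ᴺ m.
Setting 55849.5 × 10⁻ᴺ ≤ 301 gives 10ᴺ ≥ 185.5, i.e. N ≥ 2.27.
So 3 decimal places suffice (55.8 m); 2 would allow up to 558 m.

3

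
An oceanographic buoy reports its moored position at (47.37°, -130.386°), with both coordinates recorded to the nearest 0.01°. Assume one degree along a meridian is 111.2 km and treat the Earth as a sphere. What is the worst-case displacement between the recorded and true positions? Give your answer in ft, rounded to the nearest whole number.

Rounding to 2 decimal places leaves each coordinate within ±0.005° of the true value.
Latitude error → 0.005 × 111200 = 556 m along the meridian.
East–west component at 47.37°: 0.005° × 111200 × cos 47.37° ≈ 0.005 × 75311.5 ≈ 376.557 m.
Combining orthogonally: (556² + 376.557²)^½ ≈ 671.514 m.
Converting: 671.514 m × 3.2808 ft/m ≈ 2203.1 ft.

2203 ft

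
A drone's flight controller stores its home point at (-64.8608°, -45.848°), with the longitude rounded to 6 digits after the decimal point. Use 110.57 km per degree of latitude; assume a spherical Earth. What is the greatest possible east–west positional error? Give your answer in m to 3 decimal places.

0.023 m

Rounding to 6 decimal places leaves the longitude within ±5e-07° of the true value.
At latitude 64.8608° a degree of longitude spans 110570 m × cos 64.8608° = 110570 × 0.4248 ≈ 46972.2 m.
So at most 5e-07° × 46972.2 ≈ 0.0234861 m east–west.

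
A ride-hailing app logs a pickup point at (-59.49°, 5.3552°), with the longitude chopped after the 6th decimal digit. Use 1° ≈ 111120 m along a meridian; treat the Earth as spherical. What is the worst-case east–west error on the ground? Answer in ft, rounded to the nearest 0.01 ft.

0.19 ft

Truncating at 6 decimal places can drop up to a full unit in the last place, so the longitude may be off by as much as 1e-06°.
One degree of longitude at 59.49° is 111120 × cos 59.49° ≈ 111120 × 0.5077 = 56414.4 m.
So at most 1e-06° × 56414.4 ≈ 0.0564144 m east–west.
In feet: 0.0564144 m ÷ 0.3048 ≈ 0.18509 ft.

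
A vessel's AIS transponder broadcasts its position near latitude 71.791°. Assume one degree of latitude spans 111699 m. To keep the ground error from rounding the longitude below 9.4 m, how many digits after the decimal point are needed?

4 decimal places

At 71.791° one degree of longitude covers 111699 × cos 71.791° ≈ 111699 × 0.3125 ≈ 34904.2 m.
N decimal places → at most half a unit in the last place, 0.5 × 10⁻ᴺ° = 34904.2/2 × 10⁻ᴺ m.
Setting 17452.1 × 10⁻ᴺ ≤ 9.4 gives 10ᴺ ≥ 1857, i.e. N ≥ 3.27.
At 3 places the error can reach 17.5 m, but 4 places keeps it to 1.75 m.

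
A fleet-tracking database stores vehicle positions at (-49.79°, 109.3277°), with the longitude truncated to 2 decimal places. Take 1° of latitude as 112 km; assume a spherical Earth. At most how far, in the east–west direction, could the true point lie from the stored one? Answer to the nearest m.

723 m

Truncating at 2 decimal places can drop up to a full unit in the last place, so the longitude may be off by as much as 0.01°.
Parallels shrink by cos φ, so at 49.79° a degree of longitude is 112000 × 0.6456 ≈ 72306.2 m.
East–west error: 0.01° × 72306.2 m/° ≈ 723.062 m.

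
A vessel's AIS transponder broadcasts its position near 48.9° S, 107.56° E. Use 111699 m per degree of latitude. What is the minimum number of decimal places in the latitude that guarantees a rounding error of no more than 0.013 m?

One degree of latitude covers 111699 m.
N decimal places → at most half a unit in the last place, 0.5 × 10⁻ᴺ° = 111699/2 × 10⁻ᴺ m.
Setting 55849.5 × 10⁻ᴺ ≤ 0.013 gives 10ᴺ ≥ 4.296e+06, i.e. N ≥ 6.63.
So 7 decimal places suffice (0.00558 m); 6 would allow up to 0.0558 m.

7 decimal places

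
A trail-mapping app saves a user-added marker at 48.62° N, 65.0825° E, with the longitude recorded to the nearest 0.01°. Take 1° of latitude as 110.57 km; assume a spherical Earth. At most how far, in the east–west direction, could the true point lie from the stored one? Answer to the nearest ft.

Rounding to 2 decimal places leaves the longitude within ±0.005° of the true value.
Parallels shrink by cos φ, so at 48.62° a degree of longitude is 110570 × 0.6610 ≈ 73092.3 m.
Maximum E–W displacement: 0.005 × 73092.3 = 365.461 m.
Converting: 365.461 m × 3.2808 ft/m ≈ 1199 ft.

1199 ft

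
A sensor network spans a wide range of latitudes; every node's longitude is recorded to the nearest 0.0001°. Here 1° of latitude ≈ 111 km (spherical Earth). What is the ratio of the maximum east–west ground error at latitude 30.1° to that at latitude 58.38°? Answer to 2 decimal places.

Rounding to 4 decimal places leaves the longitude within ±5e-05° of the true value.
Error at 30.1° = 5e-05° × 111000 × cos 30.1° ≈ 5.55 × 0.8652 = 4.8016 m.
At 58.38°: 5e-05° × 111000 × cos 58.38° = 5e-05 × 111000 × 0.5243 ≈ 2.9098 m.
Ratio: 4.8016 / 2.9098 = cos 30.1° / cos 58.38° ≈ 1.6502.

1.65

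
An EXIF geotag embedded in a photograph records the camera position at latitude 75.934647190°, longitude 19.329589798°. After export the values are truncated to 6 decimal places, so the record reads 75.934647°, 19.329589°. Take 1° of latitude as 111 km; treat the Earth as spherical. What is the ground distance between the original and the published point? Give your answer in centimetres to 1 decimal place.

3.0 centimetres

Δlat = 75.934647190 − 75.934647 = +0.000000190°; Δlon = 19.329589798 − 19.329589 = +0.000000798°.
North–south shift: 0.000000190 × 111000 = 0.02109 m.
E–W at 75.9346°: 0.000000798° × 111000 × cos 75.9346° = 0.000000798 × 111000 × 0.2430 ≈ 0.021527 m.
Hypotenuse of the two orthogonal shifts: √(0.02109² + 0.021527²) = 0.0301363 m.
That is 0.0301363 m = 3.0136 cm.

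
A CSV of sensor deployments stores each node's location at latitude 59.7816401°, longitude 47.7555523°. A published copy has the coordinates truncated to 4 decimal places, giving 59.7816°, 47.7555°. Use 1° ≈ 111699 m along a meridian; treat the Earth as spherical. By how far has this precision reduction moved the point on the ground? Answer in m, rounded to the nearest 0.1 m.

5.4 m

The latitude changed by +0.0000401° and the longitude by +0.0000523°.
North–south shift: 0.0000401 × 111699 = 4.47913 m.
East–west at this latitude: 0.0000523° × 111699 × cos 59.7816° ≈ 0.0000523 × 56217.8 = 2.94019 m.
Hypotenuse of the two orthogonal shifts: √(4.47913² + 2.94019²) = 5.35792 m.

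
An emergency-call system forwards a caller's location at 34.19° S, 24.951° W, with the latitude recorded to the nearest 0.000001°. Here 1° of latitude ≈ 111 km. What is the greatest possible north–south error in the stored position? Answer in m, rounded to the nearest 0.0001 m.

Rounding to 6 decimal places leaves the latitude within ±5e-07° of the true value.
North–south distance: 5e-07° × 111000 m/° = 0.0555 m.

0.0555 m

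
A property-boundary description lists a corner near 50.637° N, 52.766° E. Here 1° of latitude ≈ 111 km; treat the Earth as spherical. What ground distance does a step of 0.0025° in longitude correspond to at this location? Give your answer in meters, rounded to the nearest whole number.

176 meters

At 50.637° a degree of longitude is 111000 × cos 50.637° ≈ 70399.7 m, so 0.0025° corresponds to 175.999 m.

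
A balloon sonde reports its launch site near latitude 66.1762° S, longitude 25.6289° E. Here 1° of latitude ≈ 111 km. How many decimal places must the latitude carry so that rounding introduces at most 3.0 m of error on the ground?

5 decimal places

One degree of latitude covers 111000 m.
With N decimal places the half-ulp bound is 0.5·10⁻ᴺ°, or 0.5·10⁻ᴺ × 111000 m on the ground.
Setting 55500 × 10⁻ᴺ ≤ 3.0 gives 10ᴺ ≥ 1.85e+04, i.e. N ≥ 4.27.
So 5 decimal places suffice (0.555 m); 4 would allow up to 5.55 m.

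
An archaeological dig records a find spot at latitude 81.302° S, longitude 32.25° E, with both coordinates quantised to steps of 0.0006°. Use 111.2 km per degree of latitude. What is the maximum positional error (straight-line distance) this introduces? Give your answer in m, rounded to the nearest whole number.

34 m

With a 0.0006° grid the true value lies within half a step, ±0.0006°/2 = ±0.0003°, of the stored one.
North–south component: 0.0003° × 111200 = 33.36 m.
Longitude error → 0.0003 × 111200 × cos 81.302° = 0.0003 × 111200 × 0.1512 ≈ 5.04491 m.
The two errors are perpendicular, so the maximum displacement is √(33.36² + 5.04491²) ≈ 33.7393 m.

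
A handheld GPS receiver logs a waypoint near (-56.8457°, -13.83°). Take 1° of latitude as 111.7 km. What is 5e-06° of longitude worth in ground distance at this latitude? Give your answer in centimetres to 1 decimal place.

At 56.8457° a degree of longitude is 111700 × cos 56.8457° ≈ 61088.2 m, so 5e-06° corresponds to 0.305441 m.
That is 0.305441 m = 30.544 cm.

30.5 centimetres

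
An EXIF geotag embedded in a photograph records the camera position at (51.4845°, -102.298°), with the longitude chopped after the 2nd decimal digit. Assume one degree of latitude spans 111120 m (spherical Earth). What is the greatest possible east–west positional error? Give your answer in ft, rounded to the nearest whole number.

2270 ft

Truncating at 2 decimal places can drop up to a full unit in the last place, so the longitude may be off by as much as 0.01°.
Parallels shrink by cos φ, so at 51.4845° a degree of longitude is 111120 × 0.6227 ≈ 69197.3 m.
East–west error: 0.01° × 69197.3 m/° ≈ 691.973 m.
Converting: 691.973 m × 3.2808 ft/m ≈ 2270.3 ft.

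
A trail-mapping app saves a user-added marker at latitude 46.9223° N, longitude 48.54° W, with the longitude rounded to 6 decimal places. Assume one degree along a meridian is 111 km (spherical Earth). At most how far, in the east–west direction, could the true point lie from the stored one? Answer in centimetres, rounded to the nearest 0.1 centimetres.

Rounding to 6 decimal places leaves the longitude within ±5e-07° of the true value.
One degree of longitude at 46.9223° is 111000 × cos 46.9223° ≈ 111000 × 0.6830 = 75811.8 m.
Maximum E–W displacement: 5e-07 × 75811.8 = 0.0379059 m.
That is 0.0379059 m = 3.7906 cm.

3.8 centimetres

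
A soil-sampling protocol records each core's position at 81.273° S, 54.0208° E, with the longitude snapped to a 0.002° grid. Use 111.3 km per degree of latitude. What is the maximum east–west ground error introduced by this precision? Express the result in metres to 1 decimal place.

16.9 metres

With a 0.002° grid the true value lies within half a step, ±0.002°/2 = ±0.001°, of the stored one.
One degree of longitude at 81.273° is 111300 × cos 81.273° ≈ 111300 × 0.1517 = 16887.2 m.
East–west error: 0.001° × 16887.2 m/° ≈ 16.8872 m.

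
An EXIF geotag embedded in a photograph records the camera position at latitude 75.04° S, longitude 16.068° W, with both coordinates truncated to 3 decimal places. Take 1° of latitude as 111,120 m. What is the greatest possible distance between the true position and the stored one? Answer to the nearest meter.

Truncating at 3 decimal places can drop up to a full unit in the last place, so each coordinate may be off by as much as 0.001°.
North–south component: 0.001° × 111120 = 111.12 m.
East–west component at 75.04°: 0.001° × 111120 × cos 75.04° ≈ 0.001 × 28685 ≈ 28.685 m.
Combining orthogonally: (111.12² + 28.685²)^½ ≈ 114.763 m.

115 meters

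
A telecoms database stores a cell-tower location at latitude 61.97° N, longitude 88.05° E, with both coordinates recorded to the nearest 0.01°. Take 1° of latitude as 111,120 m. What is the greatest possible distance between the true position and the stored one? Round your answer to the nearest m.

614 m

Rounding to 2 decimal places leaves each coordinate within ±0.005° of the true value.
N–S: 0.005° × 111120 m/° = 555.6 m.
East–west component at 61.97°: 0.005° × 111120 × cos 61.97° ≈ 0.005 × 52219 ≈ 261.095 m.
The two errors are perpendicular, so the maximum displacement is √(555.6² + 261.095²) ≈ 613.891 m.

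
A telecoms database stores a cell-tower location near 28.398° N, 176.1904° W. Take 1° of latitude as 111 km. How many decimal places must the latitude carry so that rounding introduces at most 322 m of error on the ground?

One degree of latitude covers 111000 m.
N decimal places → at most half a unit in the last place, 0.5 × 10⁻ᴺ° = 111000/2 × 10⁻ᴺ m.
Need 0.5 × 111000 × 10⁻ᴺ ≤ 322 → 10⁻ᴺ ≤ 5.802e-03, so N ≥ 2.24.
So 3 decimal places suffice (55.5 m); 2 would allow up to 555 m.

3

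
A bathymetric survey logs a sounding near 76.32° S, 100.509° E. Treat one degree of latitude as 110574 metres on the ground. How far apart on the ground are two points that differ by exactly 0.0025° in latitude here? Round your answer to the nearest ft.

907 ft

0.0025° × 110574 m/° = 276.435 m.
Converting: 276.435 m × 3.2808 ft/m ≈ 906.94 ft.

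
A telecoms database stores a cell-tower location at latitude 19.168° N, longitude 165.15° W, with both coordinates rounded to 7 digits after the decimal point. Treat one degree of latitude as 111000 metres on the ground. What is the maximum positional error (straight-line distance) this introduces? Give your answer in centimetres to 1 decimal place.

0.8 centimetres

Rounding to 7 decimal places leaves each coordinate within ±5e-08° of the true value.
Latitude error → 5e-08 × 111000 = 0.00555 m along the meridian.
East–west component at 19.168°: 5e-08° × 111000 × cos 19.168° ≈ 5e-08 × 104846 ≈ 0.00524231 m.
Worst case both components are at the extreme and orthogonal: √(0.00555² + 0.00524231²) ≈ 0.00763441 m.
That is 0.00763441 m = 0.76344 cm.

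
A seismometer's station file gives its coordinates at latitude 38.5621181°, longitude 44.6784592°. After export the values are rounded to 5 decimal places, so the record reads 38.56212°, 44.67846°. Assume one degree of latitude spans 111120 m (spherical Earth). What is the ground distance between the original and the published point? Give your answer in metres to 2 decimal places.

The latitude changed by -0.0000019° and the longitude by -0.0000008°.
N–S: -0.0000019° × 111120 m/° = -0.211128 m.
E–W at 38.5621°: -0.0000008° × 111120 × cos 38.5621° = -0.0000008 × 111120 × 0.7819 ≈ -0.0695107 m.
Distance: √(0.211128² + 0.0695107²) ≈ 0.222276 m.

0.22 metres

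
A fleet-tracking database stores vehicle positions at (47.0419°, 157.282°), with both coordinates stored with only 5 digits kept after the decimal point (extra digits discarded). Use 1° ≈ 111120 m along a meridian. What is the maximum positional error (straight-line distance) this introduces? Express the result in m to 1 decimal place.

Truncating at 5 decimal places can drop up to a full unit in the last place, so each coordinate may be off by as much as 1e-05°.
N–S: 1e-05° × 111120 m/° = 1.1112 m.
E–W at 47.0419°: 1e-05° × 111120 × cos 47.0419° = 1e-05 × 111120 × 0.6815 ≈ 0.757242 m.
Combining orthogonally: (1.1112² + 0.757242²)^½ ≈ 1.34469 m.

1.3 m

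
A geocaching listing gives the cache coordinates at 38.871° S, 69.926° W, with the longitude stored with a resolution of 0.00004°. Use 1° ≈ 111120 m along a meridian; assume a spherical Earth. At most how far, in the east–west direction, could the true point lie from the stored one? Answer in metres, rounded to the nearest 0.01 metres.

1.73 metres

With a 0.00004° grid the true value lies within half a step, ±0.00004°/2 = ±2e-05°, of the stored one.
Parallels shrink by cos φ, so at 38.871° a degree of longitude is 111120 × 0.7786 ≈ 86513.7 m.
East–west error: 2e-05° × 86513.7 m/° ≈ 1.73027 m.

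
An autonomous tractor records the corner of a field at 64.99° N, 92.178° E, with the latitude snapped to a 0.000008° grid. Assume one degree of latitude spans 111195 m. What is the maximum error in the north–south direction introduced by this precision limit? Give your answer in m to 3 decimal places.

With a 0.000008° grid the true value lies within half a step, ±0.000008°/2 = ±4e-06°, of the stored one.
So the N–S error is at most 4e-06 × 111195 = 0.44478 m.

0.445 m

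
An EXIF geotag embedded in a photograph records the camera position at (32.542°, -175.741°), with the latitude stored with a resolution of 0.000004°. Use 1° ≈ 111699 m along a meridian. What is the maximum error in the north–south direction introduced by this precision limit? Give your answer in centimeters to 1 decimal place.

With a 0.000004° grid the true value lies within half a step, ±0.000004°/2 = ±2e-06°, of the stored one.
Along the meridian that is 2e-06° × 111699 m/° = 0.223398 m.
That is 0.223398 m = 22.34 cm.

22.3 centimeters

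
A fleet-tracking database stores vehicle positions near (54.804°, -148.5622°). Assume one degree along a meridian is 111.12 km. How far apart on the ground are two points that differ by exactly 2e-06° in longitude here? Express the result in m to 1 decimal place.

0.1 m

At 54.804° a degree of longitude is 111120 × cos 54.804° ≈ 64046.8 m, so 2e-06° corresponds to 0.128094 m.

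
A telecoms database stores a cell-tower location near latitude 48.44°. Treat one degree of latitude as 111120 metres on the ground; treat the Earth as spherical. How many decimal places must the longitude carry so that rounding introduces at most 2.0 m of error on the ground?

At 48.44° one degree of longitude covers 111120 × cos 48.44° ≈ 111120 × 0.6634 ≈ 73717.5 m.
N decimal places → at most half a unit in the last place, 0.5 × 10⁻ᴺ° = 73717.5/2 × 10⁻ᴺ m.
Need 0.5 × 73717.5 × 10⁻ᴺ ≤ 2.0 → 10⁻ᴺ ≤ 5.426e-05, so N ≥ 4.27.
At 4 places the error can reach 3.69 m, but 5 places keeps it to 0.369 m.

5 decimal places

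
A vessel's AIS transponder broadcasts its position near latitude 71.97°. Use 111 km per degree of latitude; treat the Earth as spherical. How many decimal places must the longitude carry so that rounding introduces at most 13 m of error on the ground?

At 71.97° one degree of longitude covers 111000 × cos 71.97° ≈ 111000 × 0.3095 ≈ 34356.2 m.
Rounding to N decimal places gives at most 0.5 × 10⁻ᴺ degrees of error, i.e. 0.5 × 10⁻ᴺ × 34356.2 m.
Setting 17178.1 × 10⁻ᴺ ≤ 13 gives 10ᴺ ≥ 1321, i.e. N ≥ 3.12.
So 4 decimal places suffice (1.72 m); 3 would allow up to 17.2 m.

4 decimal places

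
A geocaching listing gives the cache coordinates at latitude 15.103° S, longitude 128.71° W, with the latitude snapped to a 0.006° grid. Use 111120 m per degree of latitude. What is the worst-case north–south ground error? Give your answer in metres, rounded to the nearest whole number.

333 metres

With a 0.006° grid the true value lies within half a step, ±0.006°/2 = ±0.003°, of the stored one.
North–south distance: 0.003° × 111120 m/° = 333.36 m.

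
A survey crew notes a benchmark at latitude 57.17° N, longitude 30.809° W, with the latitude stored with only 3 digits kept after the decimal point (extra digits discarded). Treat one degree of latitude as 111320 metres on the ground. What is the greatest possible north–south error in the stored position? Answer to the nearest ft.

365 ft

Truncating at 3 decimal places can drop up to a full unit in the last place, so the latitude may be off by as much as 0.001°.
Along the meridian that is 0.001° × 111320 m/° = 111.32 m.
Converting: 111.32 m × 3.2808 ft/m ≈ 365.22 ft.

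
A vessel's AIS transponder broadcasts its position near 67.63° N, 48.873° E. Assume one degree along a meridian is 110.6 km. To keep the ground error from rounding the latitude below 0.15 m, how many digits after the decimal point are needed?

6

One degree of latitude covers 110600 m.
N decimal places → at most half a unit in the last place, 0.5 × 10⁻ᴺ° = 110600/2 × 10⁻ᴺ m.
Setting 55300 × 10⁻ᴺ ≤ 0.15 gives 10ᴺ ≥ 3.687e+05, i.e. N ≥ 5.57.
So 6 decimal places suffice (0.0553 m); 5 would allow up to 0.553 m.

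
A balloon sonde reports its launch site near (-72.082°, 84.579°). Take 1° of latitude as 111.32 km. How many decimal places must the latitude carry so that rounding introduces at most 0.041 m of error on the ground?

7 decimal places

One degree of latitude covers 111320 m.
With N decimal places the half-ulp bound is 0.5·10⁻ᴺ°, or 0.5·10⁻ᴺ × 111320 m on the ground.
Need 0.5 × 111320 × 10⁻ᴺ ≤ 0.041 → 10⁻ᴺ ≤ 7.366e-07, so N ≥ 6.13.
So 7 decimal places suffice (0.00557 m); 6 would allow up to 0.0557 m.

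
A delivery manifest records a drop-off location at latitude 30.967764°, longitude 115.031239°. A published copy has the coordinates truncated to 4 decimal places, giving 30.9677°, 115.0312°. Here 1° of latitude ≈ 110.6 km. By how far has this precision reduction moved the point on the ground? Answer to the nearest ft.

26 ft

The latitude changed by +0.000064° and the longitude by +0.000039°.
North–south shift: 0.000064 × 110600 = 7.0784 m.
E–W at 30.9677°: 0.000039° × 110600 × cos 30.9677° = 0.000039 × 110600 × 0.8575 ≈ 3.69856 m.
Distance: √(7.0784² + 3.69856²) ≈ 7.98643 m.
Converting: 7.98643 m × 3.2808 ft/m ≈ 26.202 ft.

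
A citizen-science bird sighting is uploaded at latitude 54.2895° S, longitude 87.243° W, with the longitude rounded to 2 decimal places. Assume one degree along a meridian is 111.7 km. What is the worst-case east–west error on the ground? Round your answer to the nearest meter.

Rounding to 2 decimal places leaves the longitude within ±0.005° of the true value.
Parallels shrink by cos φ, so at 54.2895° a degree of longitude is 111700 × 0.5837 ≈ 65198.2 m.
Maximum E–W displacement: 0.005 × 65198.2 = 325.991 m.

326 meters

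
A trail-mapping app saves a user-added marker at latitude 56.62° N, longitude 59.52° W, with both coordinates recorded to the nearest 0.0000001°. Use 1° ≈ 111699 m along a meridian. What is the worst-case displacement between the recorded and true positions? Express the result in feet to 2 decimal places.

Rounding to 7 decimal places leaves each coordinate within ±5e-08° of the true value.
Latitude error → 5e-08 × 111699 = 0.00558495 m along the meridian.
East–west component at 56.62°: 5e-08° × 111699 × cos 56.62° ≈ 5e-08 × 61455.6 ≈ 0.00307278 m.
Combining orthogonally: (0.00558495² + 0.00307278²)^½ ≈ 0.00637445 m.
In feet: 0.00637445 m ÷ 0.3048 ≈ 0.020914 ft.

0.02 feet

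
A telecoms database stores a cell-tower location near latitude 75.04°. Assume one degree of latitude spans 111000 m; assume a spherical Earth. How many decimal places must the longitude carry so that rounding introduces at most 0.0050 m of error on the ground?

At 75.04° one degree of longitude covers 111000 × cos 75.04° ≈ 111000 × 0.2581 ≈ 28654.1 m.
Rounding to N decimal places gives at most 0.5 × 10⁻ᴺ degrees of error, i.e. 0.5 × 10⁻ᴺ × 28654.1 m.
Setting 14327 × 10⁻ᴺ ≤ 0.0050 gives 10ᴺ ≥ 2.865e+06, i.e. N ≥ 6.46.
So 7 decimal places suffice (0.00143 m); 6 would allow up to 0.0143 m.

7 decimal places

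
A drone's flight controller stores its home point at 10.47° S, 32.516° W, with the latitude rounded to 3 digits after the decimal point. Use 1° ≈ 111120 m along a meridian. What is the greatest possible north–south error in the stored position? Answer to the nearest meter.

Rounding to 3 decimal places leaves the latitude within ±0.0005° of the true value.
So the N–S error is at most 0.0005 × 111120 = 55.56 m.

56 meters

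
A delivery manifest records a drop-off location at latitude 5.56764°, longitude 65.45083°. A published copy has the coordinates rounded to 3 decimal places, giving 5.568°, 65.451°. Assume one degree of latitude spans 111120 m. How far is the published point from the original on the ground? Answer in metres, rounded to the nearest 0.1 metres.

44.2 metres

The latitude changed by -0.00036° and the longitude by -0.00017°.
North–south shift: -0.00036 × 111120 = -40.0032 m.
East–west at this latitude: -0.00017° × 111120 × cos 5.568° ≈ -0.00017 × 110596 = -18.8013 m.
Combined displacement = (40.0032² + 18.8013²)^½ ≈ 44.2012 m.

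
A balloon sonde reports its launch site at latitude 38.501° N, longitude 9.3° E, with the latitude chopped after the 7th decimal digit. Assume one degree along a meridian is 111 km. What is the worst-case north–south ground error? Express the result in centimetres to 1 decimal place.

1.1 centimetres

Truncating at 7 decimal places can drop up to a full unit in the last place, so the latitude may be off by as much as 1e-07°.
So the N–S error is at most 1e-07 × 111000 = 0.0111 m.
That is 0.0111 m = 1.11 cm.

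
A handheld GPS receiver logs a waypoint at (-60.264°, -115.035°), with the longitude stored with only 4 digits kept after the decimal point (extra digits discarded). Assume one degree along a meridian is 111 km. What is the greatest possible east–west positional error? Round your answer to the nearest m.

Truncating at 4 decimal places can drop up to a full unit in the last place, so the longitude may be off by as much as 0.0001°.
Parallels shrink by cos φ, so at 60.264° a degree of longitude is 111000 × 0.4960 ≈ 55056.5 m.
Maximum E–W displacement: 0.0001 × 55056.5 = 5.50565 m.

6 m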